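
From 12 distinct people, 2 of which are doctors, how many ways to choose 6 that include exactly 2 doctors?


Choose 2 of the 2 doctors and 4 of the other 10 people:
C(2,2)×C(10,4) = 1×210 = 210

210


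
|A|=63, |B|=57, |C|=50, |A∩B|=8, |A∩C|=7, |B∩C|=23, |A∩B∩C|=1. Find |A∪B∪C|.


|A∪B∪C| = 63+57+50-8-7-23+1 = 133

|A∪B∪C| = 133


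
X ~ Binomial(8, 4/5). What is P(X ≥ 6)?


P(X ≥ 6) = Σ P(X=i) for i=6..8
P(X=6) = 114688/390625
P(X=7) = 131072/390625
P(X=8) = 65536/390625
Sum = 311296/390625

P(X ≥ 6) = 311296/390625 ≈ 79.69%


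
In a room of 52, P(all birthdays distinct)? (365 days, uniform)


P(all different) = Π(365-i)/365 for i=0..51
= (365/365)×(364/365)×...×(314/365)
= 0.021995

P ≈ 0.0220 ≈ 2.20%


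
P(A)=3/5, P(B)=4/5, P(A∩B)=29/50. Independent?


P(A)×P(B) = 12/25
P(A∩B) = 29/50
Not equal → NOT independent

No, not independent


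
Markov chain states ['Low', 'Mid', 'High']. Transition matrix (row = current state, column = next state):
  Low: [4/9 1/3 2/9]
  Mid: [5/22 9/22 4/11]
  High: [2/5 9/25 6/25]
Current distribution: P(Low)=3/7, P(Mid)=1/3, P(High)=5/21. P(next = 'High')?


P(next=High) = Σᵢ P(now=i)×P(i→High)
= 3/7×2/9 + 1/3×4/11 + 5/21×6/25
= 2/21 + 4/33 + 2/35 = 316/1155

P = 316/1155 ≈ 0.2736


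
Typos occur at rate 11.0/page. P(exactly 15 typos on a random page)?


Poisson(λ=11.0): P(X=15) = e^(-λ)×λ^k/k!
= e^(-11.0) × 11.0^15 / 15!
≈ 1.670170079e-05 × 4.17724816942e+15 / 1307674368000 ≈ 0.053352

P(X=15) ≈ 0.053352 ≈ 5.34%


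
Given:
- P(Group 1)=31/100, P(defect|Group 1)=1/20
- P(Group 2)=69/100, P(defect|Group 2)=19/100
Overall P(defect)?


P(B) = Σ P(B|Aᵢ)×P(Aᵢ)
  1/20×31/100 = 31/2000
  19/100×69/100 = 1311/10000
Sum = 733/5000

P(defect) = 733/5000 ≈ 14.66%


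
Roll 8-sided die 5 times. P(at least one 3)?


P(no 3)^5 = (7/8)^5 = 16807/32768
P(≥1) = 1 - 16807/32768 = 15961/32768

P = 15961/32768 ≈ 48.71%


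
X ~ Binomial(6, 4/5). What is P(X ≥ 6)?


P(X ≥ 6) = Σ P(X=i) for i=6..6
P(X=6) = 4096/15625
Sum = 4096/15625

P(X ≥ 6) = 4096/15625 ≈ 26.21%


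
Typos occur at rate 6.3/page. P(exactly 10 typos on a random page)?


Poisson(λ=6.3): P(X=10) = e^(-λ)×λ^k/k!
= e^(-6.3) × 6.3^10 / 10!
≈ 0.001836304777 × 98493029.1882 / 3628800 ≈ 0.049841

P(X=10) ≈ 0.049841 ≈ 4.98%


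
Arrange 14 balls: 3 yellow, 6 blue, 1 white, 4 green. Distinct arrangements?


14!/(3!×6!×1!×4!) = 840840

840840


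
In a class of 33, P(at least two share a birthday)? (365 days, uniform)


P(all different) = Π(365-i)/365 for i=0..32
= 0.225028
P(match) = 1 - 0.225028 = 0.774972

P ≈ 0.7750 ≈ 77.50%


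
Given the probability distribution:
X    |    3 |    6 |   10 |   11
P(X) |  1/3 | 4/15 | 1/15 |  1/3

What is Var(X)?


E[X] = 104/15
E[X²] = 298/5
Var(X) = E[X²] - (E[X])² = 298/5 - 10816/225 = 2594/225

Var(X) = 2594/225 ≈ 11.5289


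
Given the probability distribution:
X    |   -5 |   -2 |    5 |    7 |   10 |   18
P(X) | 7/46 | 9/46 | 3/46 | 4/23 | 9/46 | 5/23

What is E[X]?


E[X] = Σ x·P(X=x)
= (-5)×(7/46) + (-2)×(9/46) + (5)×(3/46) + (7)×(4/23) + (10)×(9/46) + (18)×(5/23)
= 144/23

E[X] = 144/23


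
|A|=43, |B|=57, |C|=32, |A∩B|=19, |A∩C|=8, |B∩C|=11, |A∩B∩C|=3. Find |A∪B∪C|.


|A∪B∪C| = 43+57+32-19-8-11+3 = 97

|A∪B∪C| = 97


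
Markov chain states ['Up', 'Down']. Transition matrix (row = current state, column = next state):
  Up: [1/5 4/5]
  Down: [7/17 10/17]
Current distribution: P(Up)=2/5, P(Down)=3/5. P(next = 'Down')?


P(next=Down) = Σᵢ P(now=i)×P(i→Down)
= 2/5×4/5 + 3/5×10/17
= 8/25 + 6/17 = 286/425

P = 286/425 ≈ 0.6729


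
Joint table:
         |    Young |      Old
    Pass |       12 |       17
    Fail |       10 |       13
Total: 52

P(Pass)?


P(Pass) = (12+17)/52 = 29/52

P(Pass) = 29/52 ≈ 55.77%


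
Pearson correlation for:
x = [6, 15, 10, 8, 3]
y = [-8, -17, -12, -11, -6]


n=5, Σx=42, Σy=-54, Σxy=-529, Σx²=434, Σy²=654
r = (5×(-529) - 42×(-54))/√((5×434 - 42²)(5×654 - (-54)²))
= -377/√(406×354) = -377/√143724 ≈ -377/379.1095 ≈ -0.9944

r ≈ -0.9944


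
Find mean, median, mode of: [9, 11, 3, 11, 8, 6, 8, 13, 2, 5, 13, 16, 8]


Sorted: [2, 3, 5, 6, 8, 8, 8, 9, 11, 11, 13, 13, 16]
Mean = 113/13
Median = 8
Freq: {9: 1, 11: 2, 3: 1, 8: 3, 6: 1, 13: 2, 2: 1, 5: 1, 16: 1}
Mode: [8]

Mean=113/13, Median=8, Mode=8


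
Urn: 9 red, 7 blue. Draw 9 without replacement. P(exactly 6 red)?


Hypergeometric: C(9,6)×C(7,3)/C(16,9)
= 84×35/11440 = 147/572

P(X=6) = 147/572 ≈ 25.70%


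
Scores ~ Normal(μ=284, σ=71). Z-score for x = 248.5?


z = (x - μ)/σ = (248.5 - 284)/71 = -0.5

z = -0.5


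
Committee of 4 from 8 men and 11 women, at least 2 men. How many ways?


Count by #men:
  2M,2W: C(8,2)×C(11,2)=1540
  3M,1W: C(8,3)×C(11,1)=616
  4M,0W: C(8,4)×C(11,0)=70
Total = 2226

2226


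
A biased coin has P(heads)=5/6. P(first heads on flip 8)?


Geometric: P(X=8) = (1-p)^(k-1)×p = (1/6)^7×5/6 = 5/1679616

P(X=8) = 5/1679616 ≈ 0.00%


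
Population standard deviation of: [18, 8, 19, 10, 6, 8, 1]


Mean = 70/7 = 10
  (18-10)²=64
  (8-10)²=4
  (19-10)²=81
  (10-10)²=0
  (6-10)²=16
  (8-10)²=4
  (1-10)²=81
Σ(x-μ)² = 250
σ² = 250/7

σ = √(250/7) ≈ 5.9761


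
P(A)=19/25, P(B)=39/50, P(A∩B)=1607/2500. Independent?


P(A)×P(B) = 741/1250
P(A∩B) = 1607/2500
Not equal → NOT independent

No, not independent


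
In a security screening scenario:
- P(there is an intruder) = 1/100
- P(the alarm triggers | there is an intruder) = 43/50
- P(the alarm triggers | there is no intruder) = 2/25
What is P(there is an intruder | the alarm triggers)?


Using Bayes' theorem:
P(A|B) = P(B|A)·P(A) / P(B)

P(the alarm triggers) = 43/50 × 1/100 + 2/25 × 99/100
= 43/5000 + 99/1250 = 439/5000

P(there is an intruder|the alarm triggers) = (43/5000) / (439/5000) = 43/439

P(there is an intruder|the alarm triggers) = 43/439 ≈ 9.79%


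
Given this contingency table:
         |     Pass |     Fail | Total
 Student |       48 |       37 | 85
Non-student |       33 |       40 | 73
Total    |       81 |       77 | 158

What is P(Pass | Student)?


P(Pass | Student) = 48/(48+37) = 48/85

P(Pass|Student) = 48/85 ≈ 56.47%


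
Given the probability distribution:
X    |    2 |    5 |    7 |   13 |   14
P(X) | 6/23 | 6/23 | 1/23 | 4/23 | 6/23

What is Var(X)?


E[X] = 185/23
E[X²] = 2075/23
Var(X) = E[X²] - (E[X])² = 2075/23 - 34225/529 = 13500/529

Var(X) = 13500/529 ≈ 25.5198


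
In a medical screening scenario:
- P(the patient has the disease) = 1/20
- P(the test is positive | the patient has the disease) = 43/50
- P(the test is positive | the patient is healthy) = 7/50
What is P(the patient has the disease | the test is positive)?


Using Bayes' theorem:
P(A|B) = P(B|A)·P(A) / P(B)

P(the test is positive) = 43/50 × 1/20 + 7/50 × 19/20
= 43/1000 + 133/1000 = 22/125

P(the patient has the disease|the test is positive) = (43/1000) / (22/125) = 43/176

P(the patient has the disease|the test is positive) = 43/176 ≈ 24.43%


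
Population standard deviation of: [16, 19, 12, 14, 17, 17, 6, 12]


Mean = 113/8
  (16-113/8)²=225/64
  (19-113/8)²=1521/64
  (12-113/8)²=289/64
  (14-113/8)²=1/64
  (17-113/8)²=529/64
  (17-113/8)²=529/64
  (6-113/8)²=4225/64
  (12-113/8)²=289/64
Σ(x-μ)² = 951/8
σ² = (951/8)/8 = 951/64

σ = √(951/64) ≈ 3.8548


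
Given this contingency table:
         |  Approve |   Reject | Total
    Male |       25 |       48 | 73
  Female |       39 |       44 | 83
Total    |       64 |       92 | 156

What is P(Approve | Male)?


P(Approve | Male) = 25/(25+48) = 25/73

P(Approve|Male) = 25/73 ≈ 34.25%


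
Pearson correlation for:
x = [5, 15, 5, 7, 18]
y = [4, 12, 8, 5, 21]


n=5, Σx=50, Σy=50, Σxy=653, Σx²=648, Σy²=690
r = (5×653 - 50×50)/√((5×648 - 50²)(5×690 - 50²))
= 765/√(740×950) = 765/√703000 ≈ 765/838.4510 ≈ 0.9124

r ≈ 0.9124


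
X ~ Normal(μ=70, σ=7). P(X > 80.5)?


z = (80.5-70)/7 = 1.5
P(X > 80.5) = 1 - P(Z ≤ 1.5) = 1 - 0.9332 = 0.0668

P(X > 80.5) ≈ 0.0668


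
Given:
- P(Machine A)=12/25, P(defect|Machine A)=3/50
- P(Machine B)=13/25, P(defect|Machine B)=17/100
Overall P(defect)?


P(B) = Σ P(B|Aᵢ)×P(Aᵢ)
  3/50×12/25 = 18/625
  17/100×13/25 = 221/2500
Sum = 293/2500

P(defect) = 293/2500 ≈ 11.72%


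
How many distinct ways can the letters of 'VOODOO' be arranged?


Letters: 6, freq: {'V': 1, 'O': 4, 'D': 1}
6!/(1!×4!×1!) = 720/24 = 30

30


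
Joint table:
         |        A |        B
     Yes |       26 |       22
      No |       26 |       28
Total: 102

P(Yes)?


P(Yes) = (26+22)/102 = 48/102 = 8/17

P(Yes) = 8/17 ≈ 47.06%


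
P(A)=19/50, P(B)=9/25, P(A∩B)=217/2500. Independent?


P(A)×P(B) = 171/1250
P(A∩B) = 217/2500
Not equal → NOT independent

No, not independent


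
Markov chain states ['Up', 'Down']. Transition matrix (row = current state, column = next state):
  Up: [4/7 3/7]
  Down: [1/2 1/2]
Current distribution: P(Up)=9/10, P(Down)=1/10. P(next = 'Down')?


P(next=Down) = Σᵢ P(now=i)×P(i→Down)
= 9/10×3/7 + 1/10×1/2
= 27/70 + 1/20 = 61/140

P = 61/140 ≈ 0.4357


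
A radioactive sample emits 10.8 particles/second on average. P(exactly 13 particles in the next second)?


Poisson(λ=10.8): P(X=13) = e^(-λ)×λ^k/k!
= e^(-10.8) × 10.8^13 / 13!
≈ 2.039950341e-05 × 2.71962372616e+13 / 6227020800 ≈ 0.089094

P(X=13) ≈ 0.089094 ≈ 8.91%


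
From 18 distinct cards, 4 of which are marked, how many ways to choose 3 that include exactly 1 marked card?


Choose 1 of the 4 marked cards and 2 of the other 14 cards:
C(4,1)×C(14,2) = 4×91 = 364

364


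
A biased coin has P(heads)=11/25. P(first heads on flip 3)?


Geometric: P(X=3) = (1-p)^(k-1)×p = (14/25)^2×11/25 = 2156/15625

P(X=3) = 2156/15625 ≈ 13.80%


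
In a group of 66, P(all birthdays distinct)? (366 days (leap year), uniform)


P(all different) = Π(366-i)/366 for i=0..65
= (366/366)×(365/366)×...×(301/366)
= 0.001939

P ≈ 0.0019 ≈ 0.19%


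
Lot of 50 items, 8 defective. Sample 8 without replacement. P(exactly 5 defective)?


Hypergeometric: C(8,5)×C(42,3)/C(50,8)
= 56×11480/536878650 = 9184/7669695

P(X=5) = 9184/7669695 ≈ 0.12%


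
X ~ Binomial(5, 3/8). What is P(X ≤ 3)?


P(X ≤ 3) = Σ P(X=i) for i=0..3
P(X=0) = 3125/32768
P(X=1) = 9375/32768
P(X=2) = 5625/16384
P(X=3) = 3375/16384
Sum = 7625/8192

P(X ≤ 3) = 7625/8192 ≈ 93.08%


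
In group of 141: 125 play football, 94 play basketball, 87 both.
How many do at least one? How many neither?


|A∪B| = 125+94-87 = 132
Neither = 141-132 = 9

At least one: 132; Neither: 9


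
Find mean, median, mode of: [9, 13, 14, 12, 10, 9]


Sorted: [9, 9, 10, 12, 13, 14]
Mean = 67/6
Median = 11
Freq: {9: 2, 13: 1, 14: 1, 12: 1, 10: 1}
Mode: [9]

Mean=67/6, Median=11, Mode=9


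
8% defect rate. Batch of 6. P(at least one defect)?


P(all good) = (23/25)^6 = 148035889/244140625
P(≥1 defect) = 96104736/244140625

P = 96104736/244140625 ≈ 39.36%


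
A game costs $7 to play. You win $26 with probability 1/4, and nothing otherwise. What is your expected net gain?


E[gain] = (26-7)×1/4 + (-7)×3/4
= 19/4 - 21/4 = -1/2

Expected net gain = $-1/2 ≈ $-0.50


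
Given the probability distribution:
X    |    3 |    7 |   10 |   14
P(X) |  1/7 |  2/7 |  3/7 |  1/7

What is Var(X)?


E[X] = 61/7
E[X²] = 603/7
Var(X) = E[X²] - (E[X])² = 603/7 - 3721/49 = 500/49

Var(X) = 500/49 ≈ 10.2041


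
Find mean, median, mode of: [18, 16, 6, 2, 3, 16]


Sorted: [2, 3, 6, 16, 16, 18]
Mean = 61/6
Median = 11
Freq: {18: 1, 16: 2, 6: 1, 2: 1, 3: 1}
Mode: [16]

Mean=61/6, Median=11, Mode=16


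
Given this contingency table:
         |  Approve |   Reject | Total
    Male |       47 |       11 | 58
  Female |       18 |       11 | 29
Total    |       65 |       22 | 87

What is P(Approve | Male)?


P(Approve | Male) = 47/(47+11) = 47/58

P(Approve|Male) = 47/58 ≈ 81.03%


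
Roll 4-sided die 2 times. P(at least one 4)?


P(no 4)^2 = (3/4)^2 = 9/16
P(≥1) = 1 - 9/16 = 7/16

P = 7/16 ≈ 43.75%


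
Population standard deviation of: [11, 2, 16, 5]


Mean = 34/4 = 17/2
  (11-17/2)²=25/4
  (2-17/2)²=169/4
  (16-17/2)²=225/4
  (5-17/2)²=49/4
Σ(x-μ)² = 117
σ² = 117/4

σ = √(117/4) ≈ 5.4083


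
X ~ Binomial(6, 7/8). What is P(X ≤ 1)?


P(X ≤ 1) = Σ P(X=i) for i=0..1
P(X=0) = 1/262144
P(X=1) = 21/131072
Sum = 43/262144

P(X ≤ 1) = 43/262144 ≈ 0.02%


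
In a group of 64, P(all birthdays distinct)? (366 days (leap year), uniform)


P(all different) = Π(366-i)/366 for i=0..63
= (366/366)×(365/366)×...×(303/366)
= 0.002858

P ≈ 0.0029 ≈ 0.29%


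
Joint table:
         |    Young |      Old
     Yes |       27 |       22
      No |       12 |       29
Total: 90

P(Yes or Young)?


P(Yes∨Young) = P(Yes) + P(Young) - P(Yes∧Young)
= (49 + 39 - 27)/90 = 61/90

P = 61/90 ≈ 67.78%


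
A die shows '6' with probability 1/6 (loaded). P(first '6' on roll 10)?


Geometric: P(X=10) = (1-p)^(k-1)×p = (5/6)^9×1/6 = 1953125/60466176

P(X=10) = 1953125/60466176 ≈ 3.23%


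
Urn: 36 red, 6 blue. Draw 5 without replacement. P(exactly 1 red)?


Hypergeometric: C(36,1)×C(6,4)/C(42,5)
= 36×15/850668 = 45/70889

P(X=1) = 45/70889 ≈ 0.06%


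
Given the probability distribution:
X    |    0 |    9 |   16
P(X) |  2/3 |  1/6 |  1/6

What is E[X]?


E[X] = Σ x·P(X=x)
= (0)×(2/3) + (9)×(1/6) + (16)×(1/6)
= 25/6

E[X] = 25/6


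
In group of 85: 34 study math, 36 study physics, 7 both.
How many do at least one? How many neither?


|A∪B| = 34+36-7 = 63
Neither = 85-63 = 22

At least one: 63; Neither: 22


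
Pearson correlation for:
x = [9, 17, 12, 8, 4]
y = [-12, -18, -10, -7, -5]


n=5, Σx=50, Σy=-52, Σxy=-610, Σx²=594, Σy²=642
r = (5×(-610) - 50×(-52))/√((5×594 - 50²)(5×642 - (-52)²))
= -450/√(470×506) = -450/√237820 ≈ -450/487.6679 ≈ -0.9228

r ≈ -0.9228


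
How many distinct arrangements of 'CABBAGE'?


Letters: 7, freq: {'C': 1, 'A': 2, 'B': 2, 'G': 1, 'E': 1}
7!/(1!×2!×2!×1!×1!) = 5040/4 = 1260

1260


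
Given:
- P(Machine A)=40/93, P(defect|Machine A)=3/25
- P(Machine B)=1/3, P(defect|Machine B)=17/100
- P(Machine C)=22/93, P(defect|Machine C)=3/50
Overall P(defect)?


P(B) = Σ P(B|Aᵢ)×P(Aᵢ)
  3/25×40/93 = 8/155
  17/100×1/3 = 17/300
  3/50×22/93 = 11/775
Sum = 1139/9300

P(defect) = 1139/9300 ≈ 12.25%


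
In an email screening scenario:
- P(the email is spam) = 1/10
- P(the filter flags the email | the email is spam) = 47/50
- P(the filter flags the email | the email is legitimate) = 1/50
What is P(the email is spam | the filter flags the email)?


Using Bayes' theorem:
P(A|B) = P(B|A)·P(A) / P(B)

P(the filter flags the email) = 47/50 × 1/10 + 1/50 × 9/10
= 47/500 + 9/500 = 14/125

P(the email is spam|the filter flags the email) = (47/500) / (14/125) = 47/56

P(the email is spam|the filter flags the email) = 47/56 ≈ 83.93%


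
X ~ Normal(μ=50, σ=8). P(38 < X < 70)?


z₁=(38-50)/8=-1.5, z₂=(70-50)/8=2.5
P = Φ(2.5) - Φ(-1.5) = 0.993790 - 0.066807 = 0.926983 ≈ 0.9270

P(38 < X < 70) ≈ 0.9270


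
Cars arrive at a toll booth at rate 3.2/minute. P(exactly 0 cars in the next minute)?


Poisson(λ=3.2): P(X=0) = e^(-λ)×λ^k/k!
= e^(-3.2) × 3.2^0 / 0!
≈ 0.04076220398 × 1 / 1 ≈ 0.040762

P(X=0) ≈ 0.040762 ≈ 4.08%


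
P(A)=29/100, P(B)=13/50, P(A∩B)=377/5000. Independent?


P(A)×P(B) = 377/5000
P(A∩B) = 377/5000
Equal ✓ → Independent

Yes, independent


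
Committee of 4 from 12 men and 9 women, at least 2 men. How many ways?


Count by #men:
  2M,2W: C(12,2)×C(9,2)=2376
  3M,1W: C(12,3)×C(9,1)=1980
  4M,0W: C(12,4)×C(9,0)=495
Total = 4851

4851


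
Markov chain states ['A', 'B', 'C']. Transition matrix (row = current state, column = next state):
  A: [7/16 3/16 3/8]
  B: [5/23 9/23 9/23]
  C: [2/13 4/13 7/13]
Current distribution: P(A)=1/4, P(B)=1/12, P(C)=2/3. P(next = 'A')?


P(next=A) = Σᵢ P(now=i)×P(i→A)
= 1/4×7/16 + 1/12×5/23 + 2/3×2/13
= 7/64 + 5/276 + 4/39 = 13207/57408

P = 13207/57408 ≈ 0.2301


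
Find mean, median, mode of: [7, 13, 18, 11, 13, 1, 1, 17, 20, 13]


Sorted: [1, 1, 7, 11, 13, 13, 13, 17, 18, 20]
Mean = 114/10 = 57/5
Median = 13
Freq: {7: 1, 13: 3, 18: 1, 11: 1, 1: 2, 17: 1, 20: 1}
Mode: [13]

Mean=57/5, Median=13, Mode=13


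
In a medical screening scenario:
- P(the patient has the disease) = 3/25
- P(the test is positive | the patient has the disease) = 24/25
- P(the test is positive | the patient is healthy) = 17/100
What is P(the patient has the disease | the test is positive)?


Using Bayes' theorem:
P(A|B) = P(B|A)·P(A) / P(B)

P(the test is positive) = 24/25 × 3/25 + 17/100 × 22/25
= 72/625 + 187/1250 = 331/1250

P(the patient has the disease|the test is positive) = (72/625) / (331/1250) = 144/331

P(the patient has the disease|the test is positive) = 144/331 ≈ 43.50%


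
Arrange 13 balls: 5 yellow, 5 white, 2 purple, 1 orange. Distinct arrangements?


13!/(5!×5!×2!×1!) = 216216

216216


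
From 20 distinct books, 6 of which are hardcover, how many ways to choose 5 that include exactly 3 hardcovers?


Choose 3 of the 6 hardcovers and 2 of the other 14 books:
C(6,3)×C(14,2) = 20×91 = 1820

1820


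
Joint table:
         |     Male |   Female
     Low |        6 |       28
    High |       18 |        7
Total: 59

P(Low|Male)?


P(Low|Male) = 6/(6+18) = 6/24 = 1/4

P = 1/4 ≈ 25.00%


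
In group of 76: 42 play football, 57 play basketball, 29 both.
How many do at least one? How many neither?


|A∪B| = 42+57-29 = 70
Neither = 76-70 = 6

At least one: 70; Neither: 6


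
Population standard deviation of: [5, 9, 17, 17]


Mean = 48/4 = 12
  (5-12)²=49
  (9-12)²=9
  (17-12)²=25
  (17-12)²=25
Σ(x-μ)² = 108
σ² = 108/4 = 27

σ = √(27) ≈ 5.1962


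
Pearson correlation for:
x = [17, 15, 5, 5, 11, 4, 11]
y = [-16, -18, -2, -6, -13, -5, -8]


n=7, Σx=68, Σy=-68, Σxy=-833, Σx²=822, Σy²=878
r = (7×(-833) - 68×(-68))/√((7×822 - 68²)(7×878 - (-68)²))
= -1207/√(1130×1522) = -1207/√1719860 ≈ -1207/1311.4343 ≈ -0.9204

r ≈ -0.9204


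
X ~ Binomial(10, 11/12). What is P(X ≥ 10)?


P(X ≥ 10) = Σ P(X=i) for i=10..10
P(X=10) = 25937424601/61917364224
Sum = 25937424601/61917364224

P(X ≥ 10) = 25937424601/61917364224 ≈ 41.89%


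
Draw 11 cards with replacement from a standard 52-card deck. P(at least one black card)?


P(not a black card) = 26/52 = 1/2
P(none in 11 draws) = (1/2)^11 = 1/2048
P(≥1 black card) = 1 - 1/2048 = 2047/2048

P = 2047/2048 ≈ 99.95%


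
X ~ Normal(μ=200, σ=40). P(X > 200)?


z = (200-200)/40 = 0.0
P(X > 200) = 1 - P(Z ≤ 0.0) = 1 - 0.5000 = 0.5000

P(X > 200) ≈ 0.5000


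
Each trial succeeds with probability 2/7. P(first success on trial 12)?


Geometric: P(X=12) = (1-p)^(k-1)×p = (5/7)^11×2/7 = 97656250/13841287201

P(X=12) = 97656250/13841287201 ≈ 0.71%


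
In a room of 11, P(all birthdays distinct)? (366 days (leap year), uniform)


P(all different) = Π(366-i)/366 for i=0..10
= (366/366)×(365/366)×...×(356/366)
= 0.859219

P ≈ 0.8592 ≈ 85.92%


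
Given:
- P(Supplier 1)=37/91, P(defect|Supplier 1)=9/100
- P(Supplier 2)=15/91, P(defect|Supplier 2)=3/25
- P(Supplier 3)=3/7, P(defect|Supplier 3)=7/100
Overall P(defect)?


P(B) = Σ P(B|Aᵢ)×P(Aᵢ)
  9/100×37/91 = 333/9100
  3/25×15/91 = 9/455
  7/100×3/7 = 3/100
Sum = 393/4550

P(defect) = 393/4550 ≈ 8.64%


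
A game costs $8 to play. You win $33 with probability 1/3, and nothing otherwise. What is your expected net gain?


E[gain] = (33-8)×1/3 + (-8)×2/3
= 25/3 - 16/3 = 3

Expected net gain = $3 ≈ $3.00


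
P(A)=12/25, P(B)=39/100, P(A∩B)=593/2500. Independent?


P(A)×P(B) = 117/625
P(A∩B) = 593/2500
Not equal → NOT independent

No, not independent


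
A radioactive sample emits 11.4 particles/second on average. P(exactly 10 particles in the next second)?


Poisson(λ=11.4): P(X=10) = e^(-λ)×λ^k/k!
= e^(-11.4) × 11.4^10 / 10!
≈ 1.119548484e-05 × 37072213141.2 / 3628800 ≈ 0.114374

P(X=10) ≈ 0.114374 ≈ 11.44%


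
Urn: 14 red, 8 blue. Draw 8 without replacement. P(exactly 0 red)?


Hypergeometric: C(14,0)×C(8,8)/C(22,8)
= 1×1/319770 = 1/319770

P(X=0) = 1/319770 ≈ 0.00%


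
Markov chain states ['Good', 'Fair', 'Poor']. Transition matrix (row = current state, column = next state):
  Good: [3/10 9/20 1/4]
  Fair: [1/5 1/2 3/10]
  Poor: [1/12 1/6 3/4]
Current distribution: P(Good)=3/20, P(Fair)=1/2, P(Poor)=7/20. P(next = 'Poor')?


P(next=Poor) = Σᵢ P(now=i)×P(i→Poor)
= 3/20×1/4 + 1/2×3/10 + 7/20×3/4
= 3/80 + 3/20 + 21/80 = 9/20

P = 9/20 ≈ 0.4500


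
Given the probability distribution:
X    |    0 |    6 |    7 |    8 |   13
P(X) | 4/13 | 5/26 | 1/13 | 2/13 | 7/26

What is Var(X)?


E[X] = 167/26
E[X²] = 1717/26
Var(X) = E[X²] - (E[X])² = 1717/26 - 27889/676 = 16753/676

Var(X) = 16753/676 ≈ 24.7825


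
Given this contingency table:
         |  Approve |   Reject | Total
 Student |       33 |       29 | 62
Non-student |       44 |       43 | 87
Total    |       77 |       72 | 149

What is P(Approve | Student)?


P(Approve | Student) = 33/(33+29) = 33/62

P(Approve|Student) = 33/62 ≈ 53.23%


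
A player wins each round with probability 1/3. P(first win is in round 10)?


Geometric: P(X=10) = (1-p)^(k-1)×p = (2/3)^9×1/3 = 512/59049

P(X=10) = 512/59049 ≈ 0.87%


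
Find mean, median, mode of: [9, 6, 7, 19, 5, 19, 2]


Sorted: [2, 5, 6, 7, 9, 19, 19]
Mean = 67/7
Median = 7
Freq: {9: 1, 6: 1, 7: 1, 19: 2, 5: 1, 2: 1}
Mode: [19]

Mean=67/7, Median=7, Mode=19


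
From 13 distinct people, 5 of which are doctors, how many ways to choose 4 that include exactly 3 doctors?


Choose 3 of the 5 doctors and 1 of the other 8 people:
C(5,3)×C(8,1) = 10×8 = 80

80


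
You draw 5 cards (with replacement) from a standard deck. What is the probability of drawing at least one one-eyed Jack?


P(not a one-eyed Jack) = 50/52 = 25/26
P(none in 5 draws) = (25/26)^5 = 9765625/11881376
P(≥1 one-eyed Jack) = 1 - 9765625/11881376 = 2115751/11881376

P = 2115751/11881376 ≈ 17.81%


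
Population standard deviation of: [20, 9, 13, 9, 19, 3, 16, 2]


Mean = 91/8
  (20-91/8)²=4761/64
  (9-91/8)²=361/64
  (13-91/8)²=169/64
  (9-91/8)²=361/64
  (19-91/8)²=3721/64
  (3-91/8)²=4489/64
  (16-91/8)²=1369/64
  (2-91/8)²=5625/64
Σ(x-μ)² = 2607/8
σ² = (2607/8)/8 = 2607/64

σ = √(2607/64) ≈ 6.3823


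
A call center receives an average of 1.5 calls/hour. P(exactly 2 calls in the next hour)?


Poisson(λ=1.5): P(X=2) = e^(-λ)×λ^k/k!
= e^(-1.5) × 1.5^2 / 2!
≈ 0.2231301601 × 2.25 / 2 ≈ 0.251021

P(X=2) ≈ 0.251021 ≈ 25.10%


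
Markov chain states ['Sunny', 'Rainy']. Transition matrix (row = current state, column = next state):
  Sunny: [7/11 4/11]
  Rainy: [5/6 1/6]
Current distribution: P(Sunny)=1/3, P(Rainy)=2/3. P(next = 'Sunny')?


P(next=Sunny) = Σᵢ P(now=i)×P(i→Sunny)
= 1/3×7/11 + 2/3×5/6
= 7/33 + 5/9 = 76/99

P = 76/99 ≈ 0.7677


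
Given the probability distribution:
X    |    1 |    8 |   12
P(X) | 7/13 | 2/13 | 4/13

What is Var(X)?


E[X] = 71/13
E[X²] = 711/13
Var(X) = E[X²] - (E[X])² = 711/13 - 5041/169 = 4202/169

Var(X) = 4202/169 ≈ 24.8639


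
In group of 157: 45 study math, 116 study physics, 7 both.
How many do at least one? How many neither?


|A∪B| = 45+116-7 = 154
Neither = 157-154 = 3

At least one: 154; Neither: 3


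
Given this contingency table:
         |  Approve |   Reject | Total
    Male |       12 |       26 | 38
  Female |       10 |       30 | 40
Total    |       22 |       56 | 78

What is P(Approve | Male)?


P(Approve | Male) = 12/(12+26) = 12/38 = 6/19

P(Approve|Male) = 6/19 ≈ 31.58%


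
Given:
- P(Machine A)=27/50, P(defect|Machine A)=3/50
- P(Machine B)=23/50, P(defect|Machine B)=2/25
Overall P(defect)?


P(B) = Σ P(B|Aᵢ)×P(Aᵢ)
  3/50×27/50 = 81/2500
  2/25×23/50 = 23/625
Sum = 173/2500

P(defect) = 173/2500 ≈ 6.92%


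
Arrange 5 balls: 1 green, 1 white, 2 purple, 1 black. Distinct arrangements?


5!/(1!×1!×2!×1!) = 60

60


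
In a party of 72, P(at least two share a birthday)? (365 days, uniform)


P(all different) = Π(365-i)/365 for i=0..71
= 0.000547
P(match) = 1 - 0.000547 = 0.999453

P ≈ 0.9995 ≈ 99.95%


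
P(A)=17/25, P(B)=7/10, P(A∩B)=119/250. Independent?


P(A)×P(B) = 119/250
P(A∩B) = 119/250
Equal ✓ → Independent

Yes, independent


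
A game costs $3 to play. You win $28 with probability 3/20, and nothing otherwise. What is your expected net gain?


E[gain] = (28-3)×3/20 + (-3)×17/20
= 15/4 - 51/20 = 6/5

Expected net gain = $6/5 ≈ $1.20


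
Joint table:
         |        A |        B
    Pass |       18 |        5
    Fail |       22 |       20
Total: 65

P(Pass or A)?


P(Pass∨A) = P(Pass) + P(A) - P(Pass∧A)
= (23 + 40 - 18)/65 = 45/65 = 9/13

P = 9/13 ≈ 69.23%


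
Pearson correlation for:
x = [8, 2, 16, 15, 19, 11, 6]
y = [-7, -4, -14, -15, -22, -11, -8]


n=7, Σx=77, Σy=-81, Σxy=-1100, Σx²=1067, Σy²=1155
r = (7×(-1100) - 77×(-81))/√((7×1067 - 77²)(7×1155 - (-81)²))
= -1463/√(1540×1524) = -1463/√2346960 ≈ -1463/1531.9791 ≈ -0.9550

r ≈ -0.9550


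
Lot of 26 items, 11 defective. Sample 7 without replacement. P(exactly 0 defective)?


Hypergeometric: C(11,0)×C(15,7)/C(26,7)
= 1×6435/657800 = 9/920

P(X=0) = 9/920 ≈ 0.98%


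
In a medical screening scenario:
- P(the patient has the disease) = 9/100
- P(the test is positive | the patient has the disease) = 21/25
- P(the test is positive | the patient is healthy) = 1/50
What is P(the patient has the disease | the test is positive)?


Using Bayes' theorem:
P(A|B) = P(B|A)·P(A) / P(B)

P(the test is positive) = 21/25 × 9/100 + 1/50 × 91/100
= 189/2500 + 91/5000 = 469/5000

P(the patient has the disease|the test is positive) = (189/2500) / (469/5000) = 54/67

P(the patient has the disease|the test is positive) = 54/67 ≈ 80.60%


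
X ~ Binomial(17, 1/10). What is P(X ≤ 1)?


P(X ≤ 1) = Σ P(X=i) for i=0..1
P(X=0) = 16677181699666569/100000000000000000
P(X=1) = 31501343210481297/100000000000000000
Sum = 24089262455073933/50000000000000000

P(X ≤ 1) = 24089262455073933/50000000000000000 ≈ 48.18%


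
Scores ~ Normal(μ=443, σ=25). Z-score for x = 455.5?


z = (x - μ)/σ = (455.5 - 443)/25 = 0.5

z = 0.5


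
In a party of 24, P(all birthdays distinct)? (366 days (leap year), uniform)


P(all different) = Π(366-i)/366 for i=0..23
= (366/366)×(365/366)×...×(343/366)
= 0.462654

P ≈ 0.4627 ≈ 46.27%


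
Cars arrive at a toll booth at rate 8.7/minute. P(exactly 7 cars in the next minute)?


Poisson(λ=8.7): P(X=7) = e^(-λ)×λ^k/k!
= e^(-8.7) × 8.7^7 / 7!
≈ 0.000166585811 × 3772547.94878 / 5040 ≈ 0.124693

P(X=7) ≈ 0.124693 ≈ 12.47%


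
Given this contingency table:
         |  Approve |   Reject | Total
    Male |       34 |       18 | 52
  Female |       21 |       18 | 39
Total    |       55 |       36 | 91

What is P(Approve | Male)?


P(Approve | Male) = 34/(34+18) = 34/52 = 17/26

P(Approve|Male) = 17/26 ≈ 65.38%


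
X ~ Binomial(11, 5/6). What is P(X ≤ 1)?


P(X ≤ 1) = Σ P(X=i) for i=0..1
P(X=0) = 1/362797056
P(X=1) = 55/362797056
Sum = 7/45349632

P(X ≤ 1) = 7/45349632 ≈ 0.00%


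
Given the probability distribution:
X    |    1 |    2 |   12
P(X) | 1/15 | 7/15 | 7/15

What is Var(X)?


E[X] = 33/5
E[X²] = 1037/15
Var(X) = E[X²] - (E[X])² = 1037/15 - 1089/25 = 1918/75

Var(X) = 1918/75 ≈ 25.5733


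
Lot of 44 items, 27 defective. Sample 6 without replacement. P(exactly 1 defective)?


Hypergeometric: C(27,1)×C(17,5)/C(44,6)
= 27×6188/7059052 = 459/19393

P(X=1) = 459/19393 ≈ 2.37%


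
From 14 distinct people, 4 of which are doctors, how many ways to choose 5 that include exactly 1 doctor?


Choose 1 of the 4 doctors and 4 of the other 10 people:
C(4,1)×C(10,4) = 4×210 = 840

840


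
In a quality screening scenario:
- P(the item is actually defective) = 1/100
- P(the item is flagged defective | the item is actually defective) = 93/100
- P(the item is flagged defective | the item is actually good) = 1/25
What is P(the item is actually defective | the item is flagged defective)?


Using Bayes' theorem:
P(A|B) = P(B|A)·P(A) / P(B)

P(the item is flagged defective) = 93/100 × 1/100 + 1/25 × 99/100
= 93/10000 + 99/2500 = 489/10000

P(the item is actually defective|the item is flagged defective) = (93/10000) / (489/10000) = 31/163

P(the item is actually defective|the item is flagged defective) = 31/163 ≈ 19.02%


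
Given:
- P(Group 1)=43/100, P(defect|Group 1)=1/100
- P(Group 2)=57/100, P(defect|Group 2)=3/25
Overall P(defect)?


P(B) = Σ P(B|Aᵢ)×P(Aᵢ)
  1/100×43/100 = 43/10000
  3/25×57/100 = 171/2500
Sum = 727/10000

P(defect) = 727/10000 ≈ 7.27%


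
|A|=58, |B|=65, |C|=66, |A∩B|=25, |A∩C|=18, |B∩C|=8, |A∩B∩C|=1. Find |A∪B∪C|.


|A∪B∪C| = 58+65+66-25-18-8+1 = 139

|A∪B∪C| = 139


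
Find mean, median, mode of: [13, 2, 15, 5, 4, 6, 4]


Sorted: [2, 4, 4, 5, 6, 13, 15]
Mean = 49/7 = 7
Median = 5
Freq: {13: 1, 2: 1, 15: 1, 5: 1, 4: 2, 6: 1}
Mode: [4]

Mean=7, Median=5, Mode=4


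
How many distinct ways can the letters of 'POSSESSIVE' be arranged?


Letters: 10, freq: {'P': 1, 'O': 1, 'S': 4, 'E': 2, 'I': 1, 'V': 1}
10!/(1!×1!×4!×2!×1!×1!) = 3628800/48 = 75600

75600


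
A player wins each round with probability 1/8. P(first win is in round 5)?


Geometric: P(X=5) = (1-p)^(k-1)×p = (7/8)^4×1/8 = 2401/32768

P(X=5) = 2401/32768 ≈ 7.33%


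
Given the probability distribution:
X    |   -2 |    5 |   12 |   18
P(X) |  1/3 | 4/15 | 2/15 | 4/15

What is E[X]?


E[X] = Σ x·P(X=x)
= (-2)×(1/3) + (5)×(4/15) + (12)×(2/15) + (18)×(4/15)
= 106/15

E[X] = 106/15


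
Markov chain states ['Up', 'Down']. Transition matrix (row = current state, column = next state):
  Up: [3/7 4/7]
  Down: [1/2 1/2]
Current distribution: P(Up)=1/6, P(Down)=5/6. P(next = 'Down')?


P(next=Down) = Σᵢ P(now=i)×P(i→Down)
= 1/6×4/7 + 5/6×1/2
= 2/21 + 5/12 = 43/84

P = 43/84 ≈ 0.5119


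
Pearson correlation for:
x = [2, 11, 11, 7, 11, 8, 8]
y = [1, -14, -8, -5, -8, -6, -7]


n=7, Σx=58, Σy=-47, Σxy=-467, Σx²=544, Σy²=435
r = (7×(-467) - 58×(-47))/√((7×544 - 58²)(7×435 - (-47)²))
= -543/√(444×836) = -543/√371184 ≈ -543/609.2487 ≈ -0.8913

r ≈ -0.8913


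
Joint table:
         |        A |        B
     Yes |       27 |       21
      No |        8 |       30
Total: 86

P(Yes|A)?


P(Yes|A) = 27/(27+8) = 27/35

P = 27/35 ≈ 77.14%


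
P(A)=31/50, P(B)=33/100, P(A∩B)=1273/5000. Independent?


P(A)×P(B) = 1023/5000
P(A∩B) = 1273/5000
Not equal → NOT independent

No, not independent


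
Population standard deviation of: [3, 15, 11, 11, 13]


Mean = 53/5
  (3-53/5)²=1444/25
  (15-53/5)²=484/25
  (11-53/5)²=4/25
  (11-53/5)²=4/25
  (13-53/5)²=144/25
Σ(x-μ)² = 416/5
σ² = (416/5)/5 = 416/25

σ = √(416/25) ≈ 4.0792


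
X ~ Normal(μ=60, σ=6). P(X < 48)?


z = (48-60)/6 = -2.0
P(Z < -2.0) = 0.0228

P(X < 48) ≈ 0.0228


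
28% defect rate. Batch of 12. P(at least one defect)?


P(all good) = (18/25)^12 = 1156831381426176/59604644775390625
P(≥1 defect) = 58447813393964449/59604644775390625

P = 58447813393964449/59604644775390625 ≈ 98.06%


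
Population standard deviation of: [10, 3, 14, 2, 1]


Mean = 30/5 = 6
  (10-6)²=16
  (3-6)²=9
  (14-6)²=64
  (2-6)²=16
  (1-6)²=25
Σ(x-μ)² = 130
σ² = 130/5 = 26

σ = √(26) ≈ 5.0990


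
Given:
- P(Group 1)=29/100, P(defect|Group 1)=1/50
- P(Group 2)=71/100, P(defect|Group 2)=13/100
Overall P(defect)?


P(B) = Σ P(B|Aᵢ)×P(Aᵢ)
  1/50×29/100 = 29/5000
  13/100×71/100 = 923/10000
Sum = 981/10000

P(defect) = 981/10000 ≈ 9.81%


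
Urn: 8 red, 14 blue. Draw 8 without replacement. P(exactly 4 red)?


Hypergeometric: C(8,4)×C(14,4)/C(22,8)
= 70×1001/319770 = 637/2907

P(X=4) = 637/2907 ≈ 21.91%


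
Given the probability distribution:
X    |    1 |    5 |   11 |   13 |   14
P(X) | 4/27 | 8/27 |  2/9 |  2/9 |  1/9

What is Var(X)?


E[X] = 230/27
E[X²] = 844/9
Var(X) = E[X²] - (E[X])² = 844/9 - 52900/729 = 15464/729

Var(X) = 15464/729 ≈ 21.2126


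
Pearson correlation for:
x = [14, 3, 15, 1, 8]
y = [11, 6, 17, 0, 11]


n=5, Σx=41, Σy=45, Σxy=515, Σx²=495, Σy²=567
r = (5×515 - 41×45)/√((5×495 - 41²)(5×567 - 45²))
= 730/√(794×810) = 730/√643140 ≈ 730/801.9601 ≈ 0.9103

r ≈ 0.9103


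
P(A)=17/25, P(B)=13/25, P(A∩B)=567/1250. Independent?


P(A)×P(B) = 221/625
P(A∩B) = 567/1250
Not equal → NOT independent

No, not independent


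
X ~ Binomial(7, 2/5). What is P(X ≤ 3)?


P(X ≤ 3) = Σ P(X=i) for i=0..3
P(X=0) = 2187/78125
P(X=1) = 10206/78125
P(X=2) = 20412/78125
P(X=3) = 4536/15625
Sum = 11097/15625

P(X ≤ 3) = 11097/15625 ≈ 71.02%


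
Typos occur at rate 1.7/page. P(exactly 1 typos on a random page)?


Poisson(λ=1.7): P(X=1) = e^(-λ)×λ^k/k!
= e^(-1.7) × 1.7^1 / 1!
≈ 0.1826835241 × 1.7 / 1 ≈ 0.310562

P(X=1) ≈ 0.310562 ≈ 31.06%


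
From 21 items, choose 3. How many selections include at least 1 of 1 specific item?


Complement: C(21,3) - C(20,3) = 1330 - 1140 = 190

190


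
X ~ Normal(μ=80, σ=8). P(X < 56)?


z = (56-80)/8 = -3.0
P(Z < -3.0) = 0.0013

P(X < 56) ≈ 0.0013


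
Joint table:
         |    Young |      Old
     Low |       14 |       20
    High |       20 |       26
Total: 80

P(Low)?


P(Low) = (14+20)/80 = 34/80 = 17/40

P(Low) = 17/40 ≈ 42.50%


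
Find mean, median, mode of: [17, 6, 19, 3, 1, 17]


Sorted: [1, 3, 6, 17, 17, 19]
Mean = 63/6 = 21/2
Median = 23/2
Freq: {17: 2, 6: 1, 19: 1, 3: 1, 1: 1}
Mode: [17]

Mean=21/2, Median=23/2, Mode=17


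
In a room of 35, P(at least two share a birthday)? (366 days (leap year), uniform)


P(all different) = Π(366-i)/366 for i=0..34
= 0.186502
P(match) = 1 - 0.186502 = 0.813498

P ≈ 0.8135 ≈ 81.35%


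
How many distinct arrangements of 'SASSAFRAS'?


Letters: 9, freq: {'S': 4, 'A': 3, 'F': 1, 'R': 1}
9!/(4!×3!×1!×1!) = 362880/144 = 2520

2520


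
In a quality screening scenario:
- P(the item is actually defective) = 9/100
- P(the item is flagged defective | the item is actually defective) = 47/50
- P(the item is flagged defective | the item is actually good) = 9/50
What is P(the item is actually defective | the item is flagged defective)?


Using Bayes' theorem:
P(A|B) = P(B|A)·P(A) / P(B)

P(the item is flagged defective) = 47/50 × 9/100 + 9/50 × 91/100
= 423/5000 + 819/5000 = 621/2500

P(the item is actually defective|the item is flagged defective) = (423/5000) / (621/2500) = 47/138

P(the item is actually defective|the item is flagged defective) = 47/138 ≈ 34.06%


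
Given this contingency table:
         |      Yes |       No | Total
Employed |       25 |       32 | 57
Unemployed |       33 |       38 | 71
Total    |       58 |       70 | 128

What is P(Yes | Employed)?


P(Yes | Employed) = 25/(25+32) = 25/57

P(Yes|Employed) = 25/57 ≈ 43.86%


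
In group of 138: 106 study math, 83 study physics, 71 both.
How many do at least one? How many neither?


|A∪B| = 106+83-71 = 118
Neither = 138-118 = 20

At least one: 118; Neither: 20


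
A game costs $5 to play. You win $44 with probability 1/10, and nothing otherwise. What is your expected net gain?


E[gain] = (44-5)×1/10 + (-5)×9/10
= 39/10 - 9/2 = -3/5

Expected net gain = $-3/5 ≈ $-0.60


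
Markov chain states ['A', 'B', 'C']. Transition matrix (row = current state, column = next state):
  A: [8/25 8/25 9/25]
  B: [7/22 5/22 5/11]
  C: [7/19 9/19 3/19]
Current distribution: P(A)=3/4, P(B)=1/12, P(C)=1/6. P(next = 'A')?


P(next=A) = Σᵢ P(now=i)×P(i→A)
= 3/4×8/25 + 1/12×7/22 + 1/6×7/19
= 6/25 + 7/264 + 7/114 = 13707/41800

P = 13707/41800 ≈ 0.3279


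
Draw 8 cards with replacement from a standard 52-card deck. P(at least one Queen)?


P(not a Queen) = 48/52 = 12/13
P(none in 8 draws) = (12/13)^8 = 429981696/815730721
P(≥1 Queen) = 1 - 429981696/815730721 = 385749025/815730721

P = 385749025/815730721 ≈ 47.29%


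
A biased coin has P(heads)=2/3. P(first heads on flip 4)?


Geometric: P(X=4) = (1-p)^(k-1)×p = (1/3)^3×2/3 = 2/81

P(X=4) = 2/81 ≈ 2.47%


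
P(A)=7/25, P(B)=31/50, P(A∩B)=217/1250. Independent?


P(A)×P(B) = 217/1250
P(A∩B) = 217/1250
Equal ✓ → Independent

Yes, independent


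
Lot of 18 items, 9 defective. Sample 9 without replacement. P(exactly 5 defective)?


Hypergeometric: C(9,5)×C(9,4)/C(18,9)
= 126×126/48620 = 3969/12155

P(X=5) = 3969/12155 ≈ 32.65%


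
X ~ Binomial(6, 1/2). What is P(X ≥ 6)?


P(X ≥ 6) = Σ P(X=i) for i=6..6
P(X=6) = 1/64
Sum = 1/64

P(X ≥ 6) = 1/64 ≈ 1.56%


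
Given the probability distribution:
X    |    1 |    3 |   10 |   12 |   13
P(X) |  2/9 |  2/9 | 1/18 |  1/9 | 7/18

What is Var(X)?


E[X] = 47/6
E[X²] = 179/2
Var(X) = E[X²] - (E[X])² = 179/2 - 2209/36 = 1013/36

Var(X) = 1013/36 ≈ 28.1389


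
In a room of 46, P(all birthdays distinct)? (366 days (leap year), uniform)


P(all different) = Π(366-i)/366 for i=0..45
= (366/366)×(365/366)×...×(321/366)
= 0.052187

P ≈ 0.0522 ≈ 5.22%


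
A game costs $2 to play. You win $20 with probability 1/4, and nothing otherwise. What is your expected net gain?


E[gain] = (20-2)×1/4 + (-2)×3/4
= 9/2 - 3/2 = 3

Expected net gain = $3 ≈ $3.00


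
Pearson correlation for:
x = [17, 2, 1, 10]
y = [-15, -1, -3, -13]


n=4, Σx=30, Σy=-32, Σxy=-390, Σx²=394, Σy²=404
r = (4×(-390) - 30×(-32))/√((4×394 - 30²)(4×404 - (-32)²))
= -600/√(676×592) = -600/√400192 ≈ -600/632.6073 ≈ -0.9485

r ≈ -0.9485


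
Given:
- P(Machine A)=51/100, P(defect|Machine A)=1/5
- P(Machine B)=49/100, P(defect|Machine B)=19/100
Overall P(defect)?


P(B) = Σ P(B|Aᵢ)×P(Aᵢ)
  1/5×51/100 = 51/500
  19/100×49/100 = 931/10000
Sum = 1951/10000

P(defect) = 1951/10000 ≈ 19.51%


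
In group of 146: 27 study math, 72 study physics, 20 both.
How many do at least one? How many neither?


|A∪B| = 27+72-20 = 79
Neither = 146-79 = 67

At least one: 79; Neither: 67


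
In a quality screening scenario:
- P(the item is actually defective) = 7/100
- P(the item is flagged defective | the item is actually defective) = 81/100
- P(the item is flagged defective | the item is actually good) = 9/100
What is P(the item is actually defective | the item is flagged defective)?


Using Bayes' theorem:
P(A|B) = P(B|A)·P(A) / P(B)

P(the item is flagged defective) = 81/100 × 7/100 + 9/100 × 93/100
= 567/10000 + 837/10000 = 351/2500

P(the item is actually defective|the item is flagged defective) = (567/10000) / (351/2500) = 21/52

P(the item is actually defective|the item is flagged defective) = 21/52 ≈ 40.38%


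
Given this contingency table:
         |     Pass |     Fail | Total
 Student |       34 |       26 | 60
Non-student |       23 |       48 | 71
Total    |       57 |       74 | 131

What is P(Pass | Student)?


P(Pass | Student) = 34/(34+26) = 34/60 = 17/30

P(Pass|Student) = 17/30 ≈ 56.67%
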